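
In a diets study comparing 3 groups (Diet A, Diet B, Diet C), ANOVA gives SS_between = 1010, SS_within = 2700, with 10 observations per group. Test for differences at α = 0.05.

df_between = 2, df_within = 27. F = MS_between/MS_within = 505.0/100.0 = 5.05. F_crit ≈ 3.354. Reject H₀. At least one mean differs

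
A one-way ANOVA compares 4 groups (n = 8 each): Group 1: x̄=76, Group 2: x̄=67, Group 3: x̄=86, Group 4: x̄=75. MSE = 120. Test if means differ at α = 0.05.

Grand mean = 76.0. SS_between = 1456.0, MS_between = 485.33. F = 4.044, F_crit ≈ 2.947. Reject H₀.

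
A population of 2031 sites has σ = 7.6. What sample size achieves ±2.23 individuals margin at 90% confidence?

Without FPC: n₀ = (1.645×7.6/2.23)² = 31.43. With FPC: n = n₀N/(n₀+N-1) = 31.0 → n = 31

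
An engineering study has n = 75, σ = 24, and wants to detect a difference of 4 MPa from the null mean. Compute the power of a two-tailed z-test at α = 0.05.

SE = σ/√n = 24/√75 = 2.771. Non-centrality λ = d/SE = 4/2.771 = 1.443. Power ≈ Φ(λ - z_{α/2}) = Φ(1.443 - 1.96) = Φ(-0.517) = 0.303.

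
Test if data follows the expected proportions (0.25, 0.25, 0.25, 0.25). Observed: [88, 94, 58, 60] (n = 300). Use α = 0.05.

Expected: [75.0, 75.0, 75.0, 75.0]. χ² = 13.92. df = 3, critical = 7.815. Reject H₀.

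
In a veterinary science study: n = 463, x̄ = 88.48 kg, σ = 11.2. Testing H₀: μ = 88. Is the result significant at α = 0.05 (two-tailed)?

z = (88.48 - 88)/(11.2/√463) = 0.922. Since |z| ≤ 1.96, not significant at α = 0.05.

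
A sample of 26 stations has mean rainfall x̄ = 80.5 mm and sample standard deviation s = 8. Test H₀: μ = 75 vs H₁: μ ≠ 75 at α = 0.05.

t = (x̄ - μ₀)/(s/√n) = (80.5 - 75)/(8/√26) = 3.506. df = 25, critical t = ±2.06. Reject H₀.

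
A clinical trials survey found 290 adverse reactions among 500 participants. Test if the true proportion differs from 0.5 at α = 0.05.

p̂ = 0.58, p₀ = 0.5. z = (p̂ - p₀)/√(p₀(1-p₀)/n) = 3.578. Critical: ±1.96. Reject H₀.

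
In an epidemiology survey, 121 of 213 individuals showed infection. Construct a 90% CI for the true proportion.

p̂ = 0.568. CI = p̂ ± z*√(p̂(1-p̂)/n) = (0.512, 0.624)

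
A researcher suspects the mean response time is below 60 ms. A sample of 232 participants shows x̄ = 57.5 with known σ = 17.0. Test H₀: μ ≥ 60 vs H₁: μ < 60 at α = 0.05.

z = -2.24. Critical value: -1.645. Reject H₀.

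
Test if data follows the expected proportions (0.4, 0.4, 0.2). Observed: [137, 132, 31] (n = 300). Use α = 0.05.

Expected: [120.0, 120.0, 60.0]. χ² = 17.625. df = 2, critical = 5.991. Reject H₀.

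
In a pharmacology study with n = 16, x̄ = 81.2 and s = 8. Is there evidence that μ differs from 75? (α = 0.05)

t = (x̄ - μ₀)/(s/√n) = (81.2 - 75)/(8/√16) = 3.1. df = 15, critical t = ±2.131. Reject H₀.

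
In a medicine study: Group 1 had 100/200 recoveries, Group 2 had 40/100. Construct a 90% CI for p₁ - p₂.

p̂₁ = 0.5, p̂₂ = 0.4. Difference = 0.1. CI = (0.001, 0.199)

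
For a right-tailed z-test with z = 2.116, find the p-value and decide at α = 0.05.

p = P(Z > 2.116) = 1 - Φ(2.116) ≈ 0.0172. Since p < 0.05, reject H₀ (significant) at α = 0.05.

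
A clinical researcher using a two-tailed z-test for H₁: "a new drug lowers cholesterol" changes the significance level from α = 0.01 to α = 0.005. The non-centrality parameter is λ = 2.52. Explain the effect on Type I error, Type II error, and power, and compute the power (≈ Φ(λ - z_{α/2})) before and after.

Decreasing α from 0.01 to 0.005:
• Type I error rate decreases (α is the Type I rate by definition).
• Critical value moves from z_{α/2} = 2.576 to 2.807, so power = Φ(λ - z_{α/2}) goes from Φ(2.52 - 2.576) = 0.478 to Φ(2.52 - 2.807) = 0.387.
• Type II error rate β = 1 - power therefore increases (0.522 → 0.613).
Appropriate when false positives are costly — here, approving an ineffective drug — patients take a useless medication and may skip effective alternatives.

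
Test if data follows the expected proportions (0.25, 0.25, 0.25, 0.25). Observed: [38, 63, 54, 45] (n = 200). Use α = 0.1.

Expected: [50.0, 50.0, 50.0, 50.0]. χ² = 7.08. df = 3, critical = 6.251. Reject H₀.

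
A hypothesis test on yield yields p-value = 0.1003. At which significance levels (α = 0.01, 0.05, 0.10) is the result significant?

p = 0.1003. Not significant at any of the given levels.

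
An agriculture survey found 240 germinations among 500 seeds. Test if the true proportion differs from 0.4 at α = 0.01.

p̂ = 0.48, p₀ = 0.4. z = (p̂ - p₀)/√(p₀(1-p₀)/n) = 3.651. Critical: ±2.576. Reject H₀.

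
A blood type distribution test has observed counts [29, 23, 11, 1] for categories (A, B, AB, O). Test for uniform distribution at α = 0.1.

Expected = 16 each. χ² = Σ(O-E)²/E = 29.25. df = 3, critical value = 6.251. Reject H₀.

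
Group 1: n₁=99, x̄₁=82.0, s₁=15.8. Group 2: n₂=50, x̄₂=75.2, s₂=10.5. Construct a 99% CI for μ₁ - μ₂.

Difference = 6.8. SE = √(15.8²/99 + 10.5²/50) = 2.174. CI = (1.2, 12.4)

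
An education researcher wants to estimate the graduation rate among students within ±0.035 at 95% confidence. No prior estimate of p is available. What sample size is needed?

Conservative approach: use p = 0.5 (maximizes p(1-p) = 0.25). n = z²(0.25)/E² = 1.96²×0.25/0.035² = 784.0 → n = 784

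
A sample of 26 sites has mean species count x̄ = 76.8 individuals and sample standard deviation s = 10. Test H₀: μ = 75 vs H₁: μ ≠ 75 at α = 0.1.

t = (x̄ - μ₀)/(s/√n) = (76.8 - 75)/(10/√26) = 0.918. df = 25, critical t = ±1.708. Fail to reject H₀.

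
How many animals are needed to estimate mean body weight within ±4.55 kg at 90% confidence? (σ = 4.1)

n = (z*σ/E)² = (1.645×4.1/4.55)² = 2.2 → n = 3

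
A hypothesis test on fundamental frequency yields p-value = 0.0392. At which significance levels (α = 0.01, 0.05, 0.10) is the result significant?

p = 0.0392. Significant at: α = 0.05, 0.1.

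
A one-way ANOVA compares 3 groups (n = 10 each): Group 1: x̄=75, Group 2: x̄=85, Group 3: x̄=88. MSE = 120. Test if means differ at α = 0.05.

Grand mean = 82.67. SS_between = 926.67, MS_between = 463.33. F = 3.861, F_crit ≈ 3.354. Reject H₀.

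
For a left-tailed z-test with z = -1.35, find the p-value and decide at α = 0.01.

p = P(Z < -1.35) = Φ(-1.35) ≈ 0.0885. Since p ≥ 0.01, fail to reject H₀ (not significant) at α = 0.01.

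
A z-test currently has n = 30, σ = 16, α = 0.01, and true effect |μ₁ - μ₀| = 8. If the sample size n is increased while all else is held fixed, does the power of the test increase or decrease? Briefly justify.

Power increases: a larger n shrinks the standard error σ/√n, moving the sampling distribution under H₁ further from the critical value.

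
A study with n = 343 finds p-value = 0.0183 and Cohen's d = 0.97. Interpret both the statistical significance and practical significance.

Statistically significant (p = 0.0183 < 0.05). Cohen's d = 0.97 indicates a large effect size. Both statistical and practical significance should be considered.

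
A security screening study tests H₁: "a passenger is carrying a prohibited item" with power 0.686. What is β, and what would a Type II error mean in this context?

β = 1 - power = 1 - 0.686 = 0.314. A Type II error is failing to reject H₀ when H₀ is false (false negative) — here, failing to conclude that a passenger is carrying a prohibited item when in fact it is true. Consequence: letting a prohibited item through — security breach.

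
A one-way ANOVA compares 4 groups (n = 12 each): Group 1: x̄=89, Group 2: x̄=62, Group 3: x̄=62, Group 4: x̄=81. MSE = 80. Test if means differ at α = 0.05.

Grand mean = 73.5. SS_between = 6732.0, MS_between = 2244.0. F = 28.05, F_crit ≈ 2.816. Reject H₀.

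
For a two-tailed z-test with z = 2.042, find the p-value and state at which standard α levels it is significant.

p = 2·P(Z > |2.042|) = 2·(1 - Φ(2.042)) ≈ 0.0412. Significant at α = 0.1; Significant at α = 0.05.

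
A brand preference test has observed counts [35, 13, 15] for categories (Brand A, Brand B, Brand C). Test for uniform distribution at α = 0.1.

Expected = 21 each. χ² = Σ(O-E)²/E = 14.095. df = 2, critical value = 4.605. Reject H₀.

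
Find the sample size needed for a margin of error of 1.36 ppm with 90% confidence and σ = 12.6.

n = (z*σ/E)² = (1.645×12.6/1.36)² = 232.3 → n = 233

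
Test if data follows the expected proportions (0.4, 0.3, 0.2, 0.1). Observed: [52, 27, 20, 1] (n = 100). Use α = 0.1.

Expected: [40.0, 30.0, 20.0, 10.0]. χ² = 12.0. df = 3, critical = 6.251. Reject H₀.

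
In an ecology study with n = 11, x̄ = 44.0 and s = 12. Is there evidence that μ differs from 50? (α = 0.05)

t = (x̄ - μ₀)/(s/√n) = (44.0 - 50)/(12/√11) = -1.658. df = 10, critical t = ±2.228. Fail to reject H₀.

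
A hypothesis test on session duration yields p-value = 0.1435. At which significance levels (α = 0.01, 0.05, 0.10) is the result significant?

p = 0.1435. Not significant at any of the given levels.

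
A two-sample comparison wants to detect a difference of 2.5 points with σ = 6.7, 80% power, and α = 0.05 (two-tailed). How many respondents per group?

n per group = 2(z_α/2 + z_β)²σ²/d² = 2×(1.96 + 0.84)²×6.7²/2.5² = 112.6 → n = 113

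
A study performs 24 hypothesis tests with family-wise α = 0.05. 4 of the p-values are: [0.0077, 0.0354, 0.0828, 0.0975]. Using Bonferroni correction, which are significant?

Bonferroni α = 0.05/24 = 0.00208. None of the given p-values are significant.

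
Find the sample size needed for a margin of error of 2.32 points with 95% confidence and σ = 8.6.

n = (z*σ/E)² = (1.96×8.6/2.32)² = 52.8 → n = 53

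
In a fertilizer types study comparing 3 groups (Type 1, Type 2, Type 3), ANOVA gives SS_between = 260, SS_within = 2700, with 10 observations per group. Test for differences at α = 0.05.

df_between = 2, df_within = 27. F = MS_between/MS_within = 130.0/100.0 = 1.3. F_crit ≈ 3.354. Fail to reject H₀.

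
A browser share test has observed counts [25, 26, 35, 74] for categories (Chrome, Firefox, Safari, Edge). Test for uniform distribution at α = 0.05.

Expected = 40 each. χ² = Σ(O-E)²/E = 40.05. df = 3, critical value = 7.815. Reject H₀.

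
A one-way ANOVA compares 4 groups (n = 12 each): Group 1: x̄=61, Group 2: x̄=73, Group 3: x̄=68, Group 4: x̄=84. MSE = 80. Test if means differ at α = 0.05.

Grand mean = 71.5. SS_between = 3372.0, MS_between = 1124.0. F = 14.05, F_crit ≈ 2.816. Reject H₀.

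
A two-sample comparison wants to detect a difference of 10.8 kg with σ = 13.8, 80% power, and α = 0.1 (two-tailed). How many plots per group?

n per group = 2(z_α/2 + z_β)²σ²/d² = 2×(1.645 + 0.84)²×13.8²/10.8² = 20.2 → n = 21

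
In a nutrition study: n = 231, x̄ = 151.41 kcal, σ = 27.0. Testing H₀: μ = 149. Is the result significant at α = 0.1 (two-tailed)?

z = (151.41 - 149)/(27.0/√231) = 1.357. Since |z| ≤ 1.645, not significant at α = 0.1.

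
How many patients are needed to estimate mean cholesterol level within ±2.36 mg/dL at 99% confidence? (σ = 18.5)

n = (z*σ/E)² = (2.576×18.5/2.36)² = 407.8 → n = 408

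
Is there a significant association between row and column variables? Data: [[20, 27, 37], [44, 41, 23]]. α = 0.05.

χ² = 12.342. df = 2, critical = 5.991. Reject H₀. Variables are dependent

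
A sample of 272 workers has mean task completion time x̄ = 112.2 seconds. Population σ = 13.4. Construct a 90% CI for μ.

CI = x̄ ± z*(σ/√n) = 112.2 ± 1.645(13.4/√272) = 112.2 ± 1.34 = (110.86, 113.54)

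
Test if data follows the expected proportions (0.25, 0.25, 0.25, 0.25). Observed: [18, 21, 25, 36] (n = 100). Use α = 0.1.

Expected: [25.0, 25.0, 25.0, 25.0]. χ² = 7.44. df = 3, critical = 6.251. Reject H₀.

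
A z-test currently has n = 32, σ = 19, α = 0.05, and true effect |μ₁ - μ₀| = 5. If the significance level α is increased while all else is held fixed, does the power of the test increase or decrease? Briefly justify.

Power increases: a larger α lowers the critical value, so more of the H₁ sampling distribution falls in the rejection region.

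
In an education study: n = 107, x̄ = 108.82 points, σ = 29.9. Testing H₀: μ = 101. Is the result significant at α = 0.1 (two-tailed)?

z = (108.82 - 101)/(29.9/√107) = 2.705. Since |z| > 1.645, significant at α = 0.1.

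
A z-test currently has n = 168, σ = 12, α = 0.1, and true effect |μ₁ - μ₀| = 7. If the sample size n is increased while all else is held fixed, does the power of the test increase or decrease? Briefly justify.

Power increases: a larger n shrinks the standard error σ/√n, moving the sampling distribution under H₁ further from the critical value.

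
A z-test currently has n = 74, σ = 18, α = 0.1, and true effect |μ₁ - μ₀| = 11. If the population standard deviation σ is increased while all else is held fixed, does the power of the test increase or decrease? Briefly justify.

Power decreases: a larger σ inflates the standard error σ/√n, pulling the sampling distribution under H₁ back toward the critical value.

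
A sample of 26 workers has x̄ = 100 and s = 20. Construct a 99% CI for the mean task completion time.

CI = x̄ ± t*(s/√n) = 100 ± 2.787(20/√26) = (89.07, 110.93)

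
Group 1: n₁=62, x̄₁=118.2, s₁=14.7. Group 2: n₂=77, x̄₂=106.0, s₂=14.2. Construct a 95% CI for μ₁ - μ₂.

Difference = 12.2. SE = √(14.7²/62 + 14.2²/77) = 2.471. CI = (7.36, 17.04)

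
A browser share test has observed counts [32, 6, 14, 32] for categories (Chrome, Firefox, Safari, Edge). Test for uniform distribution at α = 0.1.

Expected = 21 each. χ² = Σ(O-E)²/E = 24.571. df = 3, critical value = 6.251. Reject H₀.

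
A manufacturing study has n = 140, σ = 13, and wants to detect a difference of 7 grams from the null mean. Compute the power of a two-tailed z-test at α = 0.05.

SE = σ/√n = 13/√140 = 1.099. Non-centrality λ = d/SE = 7/1.099 = 6.371. Power ≈ Φ(λ - z_{α/2}) = Φ(6.371 - 1.96) = Φ(4.411) = 1.0.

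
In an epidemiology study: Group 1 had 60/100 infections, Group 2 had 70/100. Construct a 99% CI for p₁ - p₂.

p̂₁ = 0.6, p̂₂ = 0.7. Difference = -0.1. CI = (-0.273, 0.073)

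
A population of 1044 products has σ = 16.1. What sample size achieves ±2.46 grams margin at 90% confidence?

Without FPC: n₀ = (1.645×16.1/2.46)² = 115.908. With FPC: n = n₀N/(n₀+N-1) = 104.4 → n = 105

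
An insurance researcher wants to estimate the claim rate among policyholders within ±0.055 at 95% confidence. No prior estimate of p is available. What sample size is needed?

Conservative approach: use p = 0.5 (maximizes p(1-p) = 0.25). n = z²(0.25)/E² = 1.96²×0.25/0.055² = 317.5 → n = 318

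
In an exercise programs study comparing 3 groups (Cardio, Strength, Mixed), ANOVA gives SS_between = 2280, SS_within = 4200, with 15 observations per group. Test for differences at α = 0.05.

df_between = 2, df_within = 42. F = MS_between/MS_within = 1140.0/100.0 = 11.4. F_crit ≈ 3.22. Reject H₀. At least one mean differs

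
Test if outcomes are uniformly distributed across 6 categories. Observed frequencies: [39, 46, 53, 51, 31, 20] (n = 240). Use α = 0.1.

Expected = 40 each. χ² = Σ(O-E)²/E = 20.2. df = 5, critical value = 9.236. Reject H₀.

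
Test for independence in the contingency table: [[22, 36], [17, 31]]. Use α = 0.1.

χ² = 0.071. df = 1, critical = 2.706. Fail to reject H₀. No evidence of dependence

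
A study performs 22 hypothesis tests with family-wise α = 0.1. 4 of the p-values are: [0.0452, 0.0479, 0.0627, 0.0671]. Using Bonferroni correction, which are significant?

Bonferroni α = 0.1/22 = 0.00455. None of the given p-values are significant.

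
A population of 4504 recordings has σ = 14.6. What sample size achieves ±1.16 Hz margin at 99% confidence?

Without FPC: n₀ = (2.576×14.6/1.16)² = 1051.191. With FPC: n = n₀N/(n₀+N-1) = 852.4 → n = 853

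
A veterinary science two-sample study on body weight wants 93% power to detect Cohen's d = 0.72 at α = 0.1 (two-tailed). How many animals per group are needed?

z_{α/2} = 1.645, z_β = Φ⁻¹(0.93) = 1.476. For medium effect (d = 0.72): n per group = 2(z_{α/2} + z_β)²/d² = 2(1.645 + 1.476)²/0.72² = 37.6 → 38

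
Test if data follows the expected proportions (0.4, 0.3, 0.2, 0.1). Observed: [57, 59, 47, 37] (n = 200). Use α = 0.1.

Expected: [80.0, 60.0, 40.0, 20.0]. χ² = 22.304. df = 3, critical = 6.251. Reject H₀.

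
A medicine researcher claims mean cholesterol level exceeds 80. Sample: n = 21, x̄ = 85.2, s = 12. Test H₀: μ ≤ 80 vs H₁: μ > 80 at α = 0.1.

t = (85.2 - 80)/(12/√21) = 1.986, df = 20. Critical t = 1.325. Reject H₀.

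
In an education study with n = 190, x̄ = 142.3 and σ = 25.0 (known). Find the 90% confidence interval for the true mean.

CI = x̄ ± z*(σ/√n) = 142.3 ± 1.645(25.0/√190) = 142.3 ± 2.98 = (139.32, 145.28)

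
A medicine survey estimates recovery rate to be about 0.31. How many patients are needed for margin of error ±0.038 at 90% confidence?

n = z²p(1-p)/E² = 1.645²×0.31×0.69/0.038² = 400.8 → n = 401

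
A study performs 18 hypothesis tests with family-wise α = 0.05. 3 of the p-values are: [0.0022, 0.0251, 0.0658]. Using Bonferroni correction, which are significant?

Bonferroni α = 0.05/18 = 0.00278. Significant p-values: [0.0022]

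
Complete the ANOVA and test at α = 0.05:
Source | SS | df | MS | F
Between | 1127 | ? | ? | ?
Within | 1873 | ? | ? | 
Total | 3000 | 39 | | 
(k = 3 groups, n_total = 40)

df_between = 2, df_within = 37. MS_between = 563.5, MS_within = 50.62. F = 11.132, F_crit ≈ 3.252. Reject H₀.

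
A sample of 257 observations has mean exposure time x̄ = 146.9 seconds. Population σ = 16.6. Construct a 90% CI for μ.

CI = x̄ ± z*(σ/√n) = 146.9 ± 1.645(16.6/√257) = 146.9 ± 1.7 = (145.2, 148.6)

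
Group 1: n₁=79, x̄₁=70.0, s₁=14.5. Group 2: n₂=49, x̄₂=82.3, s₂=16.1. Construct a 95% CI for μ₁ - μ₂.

Difference = -12.3. SE = √(14.5²/79 + 16.1²/49) = 2.82. CI = (-17.83, -6.77)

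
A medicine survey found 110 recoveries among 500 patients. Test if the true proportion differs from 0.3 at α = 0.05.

p̂ = 0.22, p₀ = 0.3. z = (p̂ - p₀)/√(p₀(1-p₀)/n) = -3.904. Critical: ±1.96. Reject H₀.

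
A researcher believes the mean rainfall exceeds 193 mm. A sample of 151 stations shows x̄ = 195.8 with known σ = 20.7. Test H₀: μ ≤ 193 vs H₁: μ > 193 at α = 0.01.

z = 1.662. Critical value: 2.33. Fail to reject H₀.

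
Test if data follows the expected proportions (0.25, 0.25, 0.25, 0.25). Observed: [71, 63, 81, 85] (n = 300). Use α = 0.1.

Expected: [75.0, 75.0, 75.0, 75.0]. χ² = 3.947. df = 3, critical = 6.251. Fail to reject H₀.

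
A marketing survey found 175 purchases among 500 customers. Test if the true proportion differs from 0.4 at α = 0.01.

p̂ = 0.35, p₀ = 0.4. z = (p̂ - p₀)/√(p₀(1-p₀)/n) = -2.282. Critical: ±2.576. Fail to reject H₀.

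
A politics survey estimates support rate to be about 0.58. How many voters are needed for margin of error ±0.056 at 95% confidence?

n = z²p(1-p)/E² = 1.96²×0.58×0.42/0.056² = 298.4 → n = 299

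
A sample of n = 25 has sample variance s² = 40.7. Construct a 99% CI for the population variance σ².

df = 24. χ²_{0.005} = 45.559, χ²_{0.995} = 9.886. CI for σ² = ((n-1)s²/χ²_{α/2}, (n-1)s²/χ²_{1-α/2}) = (24·40.7/45.559, 24·40.7/9.886) = (21.44, 98.81)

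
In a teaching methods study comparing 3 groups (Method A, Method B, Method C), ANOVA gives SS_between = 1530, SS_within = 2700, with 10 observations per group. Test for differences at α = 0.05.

df_between = 2, df_within = 27. F = MS_between/MS_within = 765.0/100.0 = 7.65. F_crit ≈ 3.354. Reject H₀. At least one mean differs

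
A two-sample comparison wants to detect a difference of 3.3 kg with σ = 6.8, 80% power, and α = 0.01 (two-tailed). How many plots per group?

n per group = 2(z_α/2 + z_β)²σ²/d² = 2×(2.576 + 0.84)²×6.8²/3.3² = 99.1 → n = 100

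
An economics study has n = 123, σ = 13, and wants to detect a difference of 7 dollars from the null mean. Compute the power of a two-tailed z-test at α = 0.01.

SE = σ/√n = 13/√123 = 1.172. Non-centrality λ = d/SE = 7/1.172 = 5.972. Power ≈ Φ(λ - z_{α/2}) = Φ(5.972 - 2.576) = Φ(3.396) = 1.0.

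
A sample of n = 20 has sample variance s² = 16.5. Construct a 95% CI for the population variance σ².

df = 19. χ²_{0.025} = 32.852, χ²_{0.975} = 8.907. CI for σ² = ((n-1)s²/χ²_{α/2}, (n-1)s²/χ²_{1-α/2}) = (19·16.5/32.852, 19·16.5/8.907) = (9.54, 35.2)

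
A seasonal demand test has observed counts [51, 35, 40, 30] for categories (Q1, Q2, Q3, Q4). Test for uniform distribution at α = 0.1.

Expected = 39 each. χ² = Σ(O-E)²/E = 6.205. df = 3, critical value = 6.251. Fail to reject H₀.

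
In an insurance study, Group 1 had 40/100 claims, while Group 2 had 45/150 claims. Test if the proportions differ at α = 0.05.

p̂₁ = 0.4, p̂₂ = 0.3, pooled p̂ = 0.34. z = 1.635. Critical: ±1.96. Fail to reject H₀.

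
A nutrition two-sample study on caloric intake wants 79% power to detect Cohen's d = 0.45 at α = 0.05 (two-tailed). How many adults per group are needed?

z_{α/2} = 1.96, z_β = Φ⁻¹(0.79) = 0.806. For small effect (d = 0.45): n per group = 2(z_{α/2} + z_β)²/d² = 2(1.96 + 0.806)²/0.45² = 75.6 → 76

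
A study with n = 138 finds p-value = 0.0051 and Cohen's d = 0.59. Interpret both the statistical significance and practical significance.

Statistically significant (p = 0.0051 < 0.05). Cohen's d = 0.59 indicates a medium effect size. Both statistical and practical significance should be considered.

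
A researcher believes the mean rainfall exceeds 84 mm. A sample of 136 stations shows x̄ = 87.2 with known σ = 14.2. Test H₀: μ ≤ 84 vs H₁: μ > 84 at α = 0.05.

z = 2.628. Critical value: 1.645. Reject H₀.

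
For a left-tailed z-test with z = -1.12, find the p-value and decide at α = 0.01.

p = P(Z < -1.12) = Φ(-1.12) ≈ 0.1314. Since p ≥ 0.01, fail to reject H₀ (not significant) at α = 0.01.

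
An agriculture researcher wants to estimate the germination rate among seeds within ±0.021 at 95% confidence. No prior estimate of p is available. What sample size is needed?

Conservative approach: use p = 0.5 (maximizes p(1-p) = 0.25). n = z²(0.25)/E² = 1.96²×0.25/0.021² = 2177.8 → n = 2178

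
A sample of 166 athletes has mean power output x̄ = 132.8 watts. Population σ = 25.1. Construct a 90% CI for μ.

CI = x̄ ± z*(σ/√n) = 132.8 ± 1.645(25.1/√166) = 132.8 ± 3.2 = (129.6, 136.0)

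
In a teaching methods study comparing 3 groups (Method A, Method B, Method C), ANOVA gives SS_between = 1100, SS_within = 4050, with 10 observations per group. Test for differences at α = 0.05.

df_between = 2, df_within = 27. F = MS_between/MS_within = 550.0/150.0 = 3.667. F_crit ≈ 3.354. Reject H₀. At least one mean differs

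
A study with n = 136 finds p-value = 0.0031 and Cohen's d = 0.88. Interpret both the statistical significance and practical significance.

Statistically significant (p = 0.0031 < 0.05). Cohen's d = 0.88 indicates a large effect size. Both statistical and practical significance should be considered.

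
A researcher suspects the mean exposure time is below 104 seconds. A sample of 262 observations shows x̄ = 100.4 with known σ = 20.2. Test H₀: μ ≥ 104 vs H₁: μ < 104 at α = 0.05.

z = -2.885. Critical value: -1.645. Reject H₀.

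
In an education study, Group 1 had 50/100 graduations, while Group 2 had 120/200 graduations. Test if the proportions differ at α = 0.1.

p̂₁ = 0.5, p̂₂ = 0.6, pooled p̂ = 0.567. z = -1.648. Critical: ±1.645. Reject H₀.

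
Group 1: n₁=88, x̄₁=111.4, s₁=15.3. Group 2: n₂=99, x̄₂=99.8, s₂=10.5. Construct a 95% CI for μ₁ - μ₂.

Difference = 11.6. SE = √(15.3²/88 + 10.5²/99) = 1.943. CI = (7.79, 15.41)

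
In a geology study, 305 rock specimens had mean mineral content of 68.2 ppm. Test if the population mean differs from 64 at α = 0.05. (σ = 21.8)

z = (x̄ - μ₀)/(σ/√n) = (68.2 - 64)/(21.8/√305) = 3.365. Critical value: ±1.96. Since |3.365| > 1.96, Reject H₀.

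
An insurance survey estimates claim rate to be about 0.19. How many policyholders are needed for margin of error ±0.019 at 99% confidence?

n = z²p(1-p)/E² = 2.576²×0.19×0.81/0.019² = 2828.9 → n = 2829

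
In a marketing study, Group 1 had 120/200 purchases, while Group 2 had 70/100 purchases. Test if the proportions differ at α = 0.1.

p̂₁ = 0.6, p̂₂ = 0.7, pooled p̂ = 0.633. z = -1.694. Critical: ±1.645. Reject H₀.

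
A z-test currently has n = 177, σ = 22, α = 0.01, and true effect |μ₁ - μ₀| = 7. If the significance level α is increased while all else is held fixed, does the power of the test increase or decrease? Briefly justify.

Power increases: a larger α lowers the critical value, so more of the H₁ sampling distribution falls in the rejection region.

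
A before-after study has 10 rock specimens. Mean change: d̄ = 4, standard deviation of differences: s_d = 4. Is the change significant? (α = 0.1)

t = d̄/(s_d/√n) = 4/(4/√10) = 3.162. df = 9, critical t = ±1.833. Reject H₀.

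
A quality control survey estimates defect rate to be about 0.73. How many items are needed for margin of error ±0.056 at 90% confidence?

n = z²p(1-p)/E² = 1.645²×0.73×0.27/0.056² = 170.1 → n = 171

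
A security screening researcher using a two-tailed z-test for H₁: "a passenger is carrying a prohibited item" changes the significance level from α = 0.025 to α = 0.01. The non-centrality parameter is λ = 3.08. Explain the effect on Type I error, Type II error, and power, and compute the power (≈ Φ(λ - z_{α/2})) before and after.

Decreasing α from 0.025 to 0.01:
• Type I error rate decreases (α is the Type I rate by definition).
• Critical value moves from z_{α/2} = 2.241 to 2.576, so power = Φ(λ - z_{α/2}) goes from Φ(3.08 - 2.241) = 0.799 to Φ(3.08 - 2.576) = 0.693.
• Type II error rate β = 1 - power therefore increases (0.201 → 0.307).
Appropriate when false positives are costly — here, detaining an innocent passenger — delay and inconvenience.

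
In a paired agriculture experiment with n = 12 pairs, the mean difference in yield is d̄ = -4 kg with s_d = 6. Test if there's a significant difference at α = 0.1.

t = d̄/(s_d/√n) = -4/(6/√12) = -2.309. df = 11, critical t = ±1.796. Reject H₀.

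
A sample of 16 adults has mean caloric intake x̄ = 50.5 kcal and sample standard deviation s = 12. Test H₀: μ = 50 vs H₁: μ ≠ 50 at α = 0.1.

t = (x̄ - μ₀)/(s/√n) = (50.5 - 50)/(12/√16) = 0.167. df = 15, critical t = ±1.753. Fail to reject H₀.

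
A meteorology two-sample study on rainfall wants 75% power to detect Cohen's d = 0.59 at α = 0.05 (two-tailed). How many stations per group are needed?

z_{α/2} = 1.96, z_β = Φ⁻¹(0.75) = 0.674. For medium effect (d = 0.59): n per group = 2(z_{α/2} + z_β)²/d² = 2(1.96 + 0.674)²/0.59² = 39.9 → 40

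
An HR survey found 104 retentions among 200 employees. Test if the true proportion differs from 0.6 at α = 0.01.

p̂ = 0.52, p₀ = 0.6. z = (p̂ - p₀)/√(p₀(1-p₀)/n) = -2.309. Critical: ±2.576. Fail to reject H₀.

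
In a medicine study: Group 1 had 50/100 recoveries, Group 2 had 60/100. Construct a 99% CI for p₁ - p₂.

p̂₁ = 0.5, p̂₂ = 0.6. Difference = -0.1. CI = (-0.28, 0.08)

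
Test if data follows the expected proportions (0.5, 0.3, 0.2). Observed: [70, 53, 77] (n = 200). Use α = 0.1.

Expected: [100.0, 60.0, 40.0]. χ² = 44.042. df = 2, critical = 4.605. Reject H₀.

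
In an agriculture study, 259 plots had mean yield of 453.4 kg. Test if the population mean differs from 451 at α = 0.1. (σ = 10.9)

z = (x̄ - μ₀)/(σ/√n) = (453.4 - 451)/(10.9/√259) = 3.544. Critical value: ±1.645. Since |3.544| > 1.645, Reject H₀.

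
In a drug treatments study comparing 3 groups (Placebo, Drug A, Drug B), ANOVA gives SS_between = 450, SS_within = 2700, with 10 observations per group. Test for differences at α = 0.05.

df_between = 2, df_within = 27. F = MS_between/MS_within = 225.0/100.0 = 2.25. F_crit ≈ 3.354. Fail to reject H₀.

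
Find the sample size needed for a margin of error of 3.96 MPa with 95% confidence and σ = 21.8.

n = (z*σ/E)² = (1.96×21.8/3.96)² = 116.4 → n = 117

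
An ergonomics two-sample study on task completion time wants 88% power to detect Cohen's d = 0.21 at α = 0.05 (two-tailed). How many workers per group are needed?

z_{α/2} = 1.96, z_β = Φ⁻¹(0.88) = 1.175. For small effect (d = 0.21): n per group = 2(z_{α/2} + z_β)²/d² = 2(1.96 + 1.175)²/0.21² = 445.7 → 446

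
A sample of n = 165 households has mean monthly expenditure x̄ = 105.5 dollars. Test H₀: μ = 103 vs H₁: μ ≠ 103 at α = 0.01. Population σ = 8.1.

z = (x̄ - μ₀)/(σ/√n) = (105.5 - 103)/(8.1/√165) = 3.965. Critical value: ±2.576. Since |3.965| > 2.576, Reject H₀.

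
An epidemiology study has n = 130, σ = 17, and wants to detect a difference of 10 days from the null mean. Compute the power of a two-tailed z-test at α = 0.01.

SE = σ/√n = 17/√130 = 1.491. Non-centrality λ = d/SE = 10/1.491 = 6.707. Power ≈ Φ(λ - z_{α/2}) = Φ(6.707 - 2.576) = Φ(4.131) = 1.0.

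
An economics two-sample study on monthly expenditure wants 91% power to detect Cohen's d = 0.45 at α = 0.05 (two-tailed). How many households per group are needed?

z_{α/2} = 1.96, z_β = Φ⁻¹(0.91) = 1.341. For small effect (d = 0.45): n per group = 2(z_{α/2} + z_β)²/d² = 2(1.96 + 1.341)²/0.45² = 107.6 → 108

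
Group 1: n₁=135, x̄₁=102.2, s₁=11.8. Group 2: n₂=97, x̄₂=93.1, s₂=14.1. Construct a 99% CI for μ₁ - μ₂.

Difference = 9.1. SE = √(11.8²/135 + 14.1²/97) = 1.755. CI = (4.58, 13.62)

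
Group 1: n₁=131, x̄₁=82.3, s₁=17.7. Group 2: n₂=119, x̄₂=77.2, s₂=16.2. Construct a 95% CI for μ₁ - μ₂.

Difference = 5.1. SE = √(17.7²/131 + 16.2²/119) = 2.144. CI = (0.9, 9.3)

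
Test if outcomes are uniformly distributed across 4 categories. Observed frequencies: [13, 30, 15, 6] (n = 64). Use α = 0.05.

Expected = 16 each. χ² = Σ(O-E)²/E = 19.125. df = 3, critical value = 7.815. Reject H₀.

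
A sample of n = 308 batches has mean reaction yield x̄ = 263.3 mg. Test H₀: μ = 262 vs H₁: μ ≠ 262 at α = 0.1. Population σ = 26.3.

z = (x̄ - μ₀)/(σ/√n) = (263.3 - 262)/(26.3/√308) = 0.867. Critical value: ±1.645. Since |0.867| ≤ 1.645, Fail to reject H₀.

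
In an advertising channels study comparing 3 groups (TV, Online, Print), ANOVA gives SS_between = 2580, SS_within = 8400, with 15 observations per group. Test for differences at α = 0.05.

df_between = 2, df_within = 42. F = MS_between/MS_within = 1290.0/200.0 = 6.45. F_crit ≈ 3.22. Reject H₀. At least one mean differs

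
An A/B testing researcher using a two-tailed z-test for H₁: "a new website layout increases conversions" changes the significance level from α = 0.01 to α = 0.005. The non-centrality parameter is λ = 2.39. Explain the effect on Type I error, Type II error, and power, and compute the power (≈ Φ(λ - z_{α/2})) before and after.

Decreasing α from 0.01 to 0.005:
• Type I error rate decreases (α is the Type I rate by definition).
• Critical value moves from z_{α/2} = 2.576 to 2.807, so power = Φ(λ - z_{α/2}) goes from Φ(2.39 - 2.576) = 0.426 to Φ(2.39 - 2.807) = 0.338.
• Type II error rate β = 1 - power therefore increases (0.574 → 0.662).
Appropriate when false positives are costly — here, rolling out a layout that doesn't actually help — wasted engineering effort.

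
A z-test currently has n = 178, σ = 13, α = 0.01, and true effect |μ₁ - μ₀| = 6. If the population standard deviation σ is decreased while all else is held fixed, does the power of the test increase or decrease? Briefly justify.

Power increases: a smaller σ shrinks the standard error σ/√n, moving the sampling distribution under H₁ further from the critical value.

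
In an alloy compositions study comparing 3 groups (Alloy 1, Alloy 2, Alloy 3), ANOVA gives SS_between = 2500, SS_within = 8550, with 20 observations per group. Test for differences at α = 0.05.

df_between = 2, df_within = 57. F = MS_between/MS_within = 1250.0/150.0 = 8.333. F_crit ≈ 3.159. Reject H₀. At least one mean differs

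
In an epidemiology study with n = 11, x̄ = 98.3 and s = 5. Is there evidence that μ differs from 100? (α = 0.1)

t = (x̄ - μ₀)/(s/√n) = (98.3 - 100)/(5/√11) = -1.128. df = 10, critical t = ±1.812. Fail to reject H₀.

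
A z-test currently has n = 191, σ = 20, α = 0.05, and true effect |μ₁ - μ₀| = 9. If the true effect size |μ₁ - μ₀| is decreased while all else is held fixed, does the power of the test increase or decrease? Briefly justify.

Power decreases: a smaller true effect decreases the non-centrality λ = |μ₁ - μ₀|/(σ/√n).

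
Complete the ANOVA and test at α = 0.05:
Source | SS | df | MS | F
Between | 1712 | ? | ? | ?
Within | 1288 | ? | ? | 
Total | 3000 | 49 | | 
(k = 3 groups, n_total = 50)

df_between = 2, df_within = 47. MS_between = 856.0, MS_within = 27.4. F = 31.236, F_crit ≈ 3.195. Reject H₀.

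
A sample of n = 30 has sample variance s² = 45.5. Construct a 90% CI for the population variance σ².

df = 29. χ²_{0.05} = 42.557, χ²_{0.95} = 17.708. CI for σ² = ((n-1)s²/χ²_{α/2}, (n-1)s²/χ²_{1-α/2}) = (29·45.5/42.557, 29·45.5/17.708) = (31.01, 74.51)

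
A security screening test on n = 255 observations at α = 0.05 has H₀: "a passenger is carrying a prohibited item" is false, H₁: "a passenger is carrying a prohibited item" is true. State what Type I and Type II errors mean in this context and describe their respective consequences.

Type I (false positive): concluding that a passenger is carrying a prohibited item when it is not — detaining an innocent passenger — delay and inconvenience. Type II (false negative): failing to conclude that a passenger is carrying a prohibited item when it is — letting a prohibited item through — security breach. Which is costlier depends on domain priorities and is a judgement call rather than a statistical fact.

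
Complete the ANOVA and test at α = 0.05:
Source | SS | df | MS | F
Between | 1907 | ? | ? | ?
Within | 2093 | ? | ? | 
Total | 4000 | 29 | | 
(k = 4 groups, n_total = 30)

df_between = 3, df_within = 26. MS_between = 635.67, MS_within = 80.5. F = 7.896, F_crit ≈ 2.975. Reject H₀.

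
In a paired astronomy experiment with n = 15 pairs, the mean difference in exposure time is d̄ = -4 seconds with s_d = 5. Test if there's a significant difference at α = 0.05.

t = d̄/(s_d/√n) = -4/(5/√15) = -3.098. df = 14, critical t = ±2.145. Reject H₀.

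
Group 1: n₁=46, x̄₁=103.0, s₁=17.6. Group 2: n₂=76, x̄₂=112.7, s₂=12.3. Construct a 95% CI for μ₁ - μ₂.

Difference = -9.7. SE = √(17.6²/46 + 12.3²/76) = 2.954. CI = (-15.49, -3.91)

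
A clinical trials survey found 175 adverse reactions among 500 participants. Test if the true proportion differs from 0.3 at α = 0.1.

p̂ = 0.35, p₀ = 0.3. z = (p̂ - p₀)/√(p₀(1-p₀)/n) = 2.44. Critical: ±1.645. Reject H₀.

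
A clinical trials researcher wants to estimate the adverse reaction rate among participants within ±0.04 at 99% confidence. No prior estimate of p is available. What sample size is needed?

Conservative approach: use p = 0.5 (maximizes p(1-p) = 0.25). n = z²(0.25)/E² = 2.576²×0.25/0.04² = 1036.8 → n = 1037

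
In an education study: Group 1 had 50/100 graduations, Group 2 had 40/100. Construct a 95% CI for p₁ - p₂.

p̂₁ = 0.5, p̂₂ = 0.4. Difference = 0.1. CI = (-0.037, 0.237)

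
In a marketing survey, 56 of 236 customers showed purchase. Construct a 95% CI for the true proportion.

p̂ = 0.237. CI = p̂ ± z*√(p̂(1-p̂)/n) = (0.183, 0.292)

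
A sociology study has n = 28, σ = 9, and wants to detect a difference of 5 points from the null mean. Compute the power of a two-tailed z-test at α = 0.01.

SE = σ/√n = 9/√28 = 1.701. Non-centrality λ = d/SE = 5/1.701 = 2.94. Power ≈ Φ(λ - z_{α/2}) = Φ(2.94 - 2.576) = Φ(0.364) = 0.642.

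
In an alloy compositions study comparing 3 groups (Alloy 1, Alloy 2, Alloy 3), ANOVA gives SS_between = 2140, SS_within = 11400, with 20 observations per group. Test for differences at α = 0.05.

df_between = 2, df_within = 57. F = MS_between/MS_within = 1070.0/200.0 = 5.35. F_crit ≈ 3.159. Reject H₀. At least one mean differs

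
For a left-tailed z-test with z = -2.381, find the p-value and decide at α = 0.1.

p = P(Z < -2.381) = Φ(-2.381) ≈ 0.0086. Since p < 0.1, reject H₀ (significant) at α = 0.1.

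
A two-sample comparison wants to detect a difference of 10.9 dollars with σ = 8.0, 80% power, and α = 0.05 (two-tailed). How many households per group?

n per group = 2(z_α/2 + z_β)²σ²/d² = 2×(1.96 + 0.84)²×8.0²/10.9² = 8.4 → n = 9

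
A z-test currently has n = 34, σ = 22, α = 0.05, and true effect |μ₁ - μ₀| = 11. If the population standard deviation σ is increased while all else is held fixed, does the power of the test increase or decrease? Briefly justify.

Power decreases: a larger σ inflates the standard error σ/√n, pulling the sampling distribution under H₁ back toward the critical value.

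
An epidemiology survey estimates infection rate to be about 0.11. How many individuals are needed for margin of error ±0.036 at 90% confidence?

n = z²p(1-p)/E² = 1.645²×0.11×0.89/0.036² = 204.4 → n = 205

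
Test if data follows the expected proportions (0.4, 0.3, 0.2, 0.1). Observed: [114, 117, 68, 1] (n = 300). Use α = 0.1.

Expected: [120.0, 90.0, 60.0, 30.0]. χ² = 37.5. df = 3, critical = 6.251. Reject H₀.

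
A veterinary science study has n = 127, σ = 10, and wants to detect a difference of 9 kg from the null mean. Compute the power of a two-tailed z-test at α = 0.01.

SE = σ/√n = 10/√127 = 0.887. Non-centrality λ = d/SE = 9/0.887 = 10.142. Power ≈ Φ(λ - z_{α/2}) = Φ(10.142 - 2.576) = Φ(7.566) = 1.0.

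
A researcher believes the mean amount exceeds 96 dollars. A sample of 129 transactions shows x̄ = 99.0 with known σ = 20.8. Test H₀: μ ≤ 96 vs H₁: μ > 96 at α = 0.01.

z = 1.638. Critical value: 2.33. Fail to reject H₀.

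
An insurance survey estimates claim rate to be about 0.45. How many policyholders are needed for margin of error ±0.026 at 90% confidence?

n = z²p(1-p)/E² = 1.645²×0.45×0.55/0.026² = 990.7 → n = 991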